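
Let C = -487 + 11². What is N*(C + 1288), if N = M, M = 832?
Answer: 767104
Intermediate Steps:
C = -366 (C = -487 + 121 = -366)
N = 832
N*(C + 1288) = 832*(-366 + 1288) = 832*922 = 767104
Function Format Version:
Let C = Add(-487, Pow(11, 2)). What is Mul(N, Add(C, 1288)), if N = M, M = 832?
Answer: 767104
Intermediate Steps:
C = -366 (C = Add(-487, 121) = -366)
N = 832
Mul(N, Add(C, 1288)) = Mul(832, Add(-366, 1288)) = Mul(832, 922) = 767104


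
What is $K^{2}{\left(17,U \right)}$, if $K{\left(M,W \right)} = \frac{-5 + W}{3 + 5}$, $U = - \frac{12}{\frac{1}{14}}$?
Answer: $\frac{29929}{64} \approx 467.64$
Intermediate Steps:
$U = -168$ ($U = - 12 \frac{1}{\frac{1}{14}} = \left(-12\right) 14 = -168$)
$K{\left(M,W \right)} = - \frac{5}{8} + \frac{W}{8}$ ($K{\left(M,W \right)} = \frac{-5 + W}{8} = \left(-5 + W\right) \frac{1}{8} = - \frac{5}{8} + \frac{W}{8}$)
$K^{2}{\left(17,U \right)} = \left(- \frac{5}{8} + \frac{1}{8} \left(-168\right)\right)^{2} = \left(- \frac{5}{8} - 21\right)^{2} = \left(- \frac{173}{8}\right)^{2} = \frac{29929}{64}$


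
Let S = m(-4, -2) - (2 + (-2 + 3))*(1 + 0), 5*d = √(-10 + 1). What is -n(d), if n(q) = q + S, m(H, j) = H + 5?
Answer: 2 - 3*I/5 ≈ 2.0 - 0.6*I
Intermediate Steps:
m(H, j) = 5 + H
d = 3*I/5 (d = √(-10 + 1)/5 = √(-9)/5 = (3*I)/5 = 3*I/5 ≈ 0.6*I)
S = -2 (S = (5 - 4) - (2 + (-2 + 3))*(1 + 0) = 1 - (2 + 1) = 1 - 3 = -2)
n(q) = -2 + q (n(q) = q - 2 = -2 + q)
-n(d) = -(-2 + 3*I/5) = 2 - 3*I/5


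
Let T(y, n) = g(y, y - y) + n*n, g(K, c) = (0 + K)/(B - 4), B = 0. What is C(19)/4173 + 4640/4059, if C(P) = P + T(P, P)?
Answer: 27847813/22584276 ≈ 1.2331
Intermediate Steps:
g(K, c) = -K/4 (g(K, c) = (0 + K)/(0 - 4) = K/(-4) = K*(-¼) = -K/4)
T(y, n) = n² - y/4 (T(y, n) = -y/4 + n*n = -y/4 + n² = n² - y/4)
C(P) = P² + 3*P/4 (C(P) = P + (P² - P/4) = P² + 3*P/4)
C(19)/4173 + 4640/4059 = ((¼)*19*(3 + 4*19))/4173 + 4640/4059 = ((¼)*19*(3 + 76))*(1/4173) + 4640*(1/4059) = ((¼)*19*79)*(1/4173) + 4640/4059 = (1501/4)*(1/4173) + 4640/4059 = 1501/16692 + 4640/4059 = 27847813/22584276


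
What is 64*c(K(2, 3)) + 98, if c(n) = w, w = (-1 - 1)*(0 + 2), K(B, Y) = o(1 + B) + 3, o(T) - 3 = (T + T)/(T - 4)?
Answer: -158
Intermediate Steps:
o(T) = 3 + 2*T/(-4 + T) (o(T) = 3 + (T + T)/(T - 4) = 3 + (2*T)/(-4 + T) = 3 + 2*T/(-4 + T))
K(B, Y) = 3 + (-7 + 5*B)/(-3 + B) (K(B, Y) = (-12 + 5*(1 + B))/(-4 + (1 + B)) + 3 = (-12 + (5 + 5*B))/(-3 + B) + 3 = (-7 + 5*B)/(-3 + B) + 3 = 3 + (-7 + 5*B)/(-3 + B))
w = -4 (w = -2*2 = -4)
c(n) = -4
64*c(K(2, 3)) + 98 = 64*(-4) + 98 = -256 + 98 = -158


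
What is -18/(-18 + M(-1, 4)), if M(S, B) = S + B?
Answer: 6/5 ≈ 1.2000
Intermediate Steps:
M(S, B) = B + S
-18/(-18 + M(-1, 4)) = -18/(-18 + (4 - 1)) = -18/(-18 + 3) = -18/(-15) = -18*(-1/15) = 6/5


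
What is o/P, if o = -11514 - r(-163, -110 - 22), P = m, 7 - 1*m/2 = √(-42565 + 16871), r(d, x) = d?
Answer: -79457/51486 - 11351*I*√25694/51486 ≈ -1.5433 - 35.34*I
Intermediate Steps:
m = 14 - 2*I*√25694 (m = 14 - 2*√(-42565 + 16871) = 14 - 2*I*√25694 ≈ 14.0 - 320.59*I)
P = 14 - 2*I*√25694 ≈ 14.0 - 320.59*I
o = -11351 (o = -11514 - 1*(-163) = -11514 + 163 = -11351)
o/P = -11351/(14 - 2*I*√25694)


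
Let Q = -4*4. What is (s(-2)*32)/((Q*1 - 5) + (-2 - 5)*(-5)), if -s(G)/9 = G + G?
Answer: 576/7 ≈ 82.286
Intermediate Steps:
s(G) = -18*G (s(G) = -9*(G + G) = -18*G)
Q = -16
(s(-2)*32)/((Q*1 - 5) + (-2 - 5)*(-5)) = (-18*(-2)*32)/((-16*1 - 5) + (-2 - 5)*(-5)) = (36*32)/((-16 - 5) - 7*(-5)) = 1152/(-21 + 35) = 1152/14 = 1152*(1/14) = 576/7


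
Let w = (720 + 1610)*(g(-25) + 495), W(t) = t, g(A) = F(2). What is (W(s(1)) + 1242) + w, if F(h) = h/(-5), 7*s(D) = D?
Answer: 8075621/7 ≈ 1.1537e+6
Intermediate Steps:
s(D) = D/7
F(h) = -h/5 (F(h) = h*(-⅕) = -h/5)
g(A) = -⅖ (g(A) = -⅕*2 = -⅖)
w = 1152418 (w = (720 + 1610)*(-⅖ + 495) = 2330*(2473/5) = 1152418)
(W(s(1)) + 1242) + w = ((⅐)*1 + 1242) + 1152418 = (⅐ + 1242) + 1152418 = 8695/7 + 1152418 = 8075621/7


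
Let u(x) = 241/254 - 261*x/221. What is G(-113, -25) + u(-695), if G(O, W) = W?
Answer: 44724241/56134 ≈ 796.74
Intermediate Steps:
u(x) = 241/254 - 261*x/221 (u(x) = 241*(1/254) - 261*x/221 = 241/254 - 261*x/221)
G(-113, -25) + u(-695) = -25 + (241/254 - 261/221*(-695)) = -25 + (241/254 + 181395/221) = -25 + 46127591/56134 = 44724241/56134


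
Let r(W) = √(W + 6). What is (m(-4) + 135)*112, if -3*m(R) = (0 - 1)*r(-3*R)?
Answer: 15120 + 112*√2 ≈ 15278.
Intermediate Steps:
r(W) = √(6 + W)
m(R) = √(6 - 3*R)/3 (m(R) = -(0 - 1)*√(6 - 3*R)/3 = -(-1)*√(6 - 3*R)/3 = √(6 - 3*R)/3)
(m(-4) + 135)*112 = (√(6 - 3*(-4))/3 + 135)*112 = (√(6 + 12)/3 + 135)*112 = (√18/3 + 135)*112 = ((3*√2)/3 + 135)*112 = (√2 + 135)*112 = (135 + √2)*112 = 15120 + 112*√2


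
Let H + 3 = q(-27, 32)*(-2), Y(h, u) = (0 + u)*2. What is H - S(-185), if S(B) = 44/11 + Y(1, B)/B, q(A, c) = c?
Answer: -73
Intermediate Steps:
Y(h, u) = 2*u (Y(h, u) = u*2 = 2*u)
S(B) = 6 (S(B) = 44/11 + (2*B)/B = 44*(1/11) + 2 = 4 + 2 = 6)
H = -67 (H = -3 + 32*(-2) = -3 - 64 = -67)
H - S(-185) = -67 - 1*6 = -67 - 6 = -73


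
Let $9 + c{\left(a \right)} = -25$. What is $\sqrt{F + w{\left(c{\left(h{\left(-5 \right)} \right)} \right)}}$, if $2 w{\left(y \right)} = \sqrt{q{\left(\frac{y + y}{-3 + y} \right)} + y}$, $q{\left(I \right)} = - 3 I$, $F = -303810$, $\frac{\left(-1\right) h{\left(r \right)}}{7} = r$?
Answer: $\frac{\sqrt{-1663663560 + 74 i \sqrt{54094}}}{74} \approx 0.0028511 + 551.19 i$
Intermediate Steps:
$h{\left(r \right)} = - 7 r$
$c{\left(a \right)} = -34$ ($c{\left(a \right)} = -9 - 25 = -34$)
$w{\left(y \right)} = \frac{\sqrt{y - \frac{6 y}{-3 + y}}}{2}$ ($w{\left(y \right)} = \frac{\sqrt{- 3 \frac{y + y}{-3 + y} + y}}{2} = \frac{\sqrt{- 3 \frac{2 y}{-3 + y} + y}}{2} = \frac{\sqrt{- \frac{6 y}{-3 + y} + y}}{2} = \frac{\sqrt{y - \frac{6 y}{-3 + y}}}{2}$)
$\sqrt{F + w{\left(c{\left(h{\left(-5 \right)} \right)} \right)}} = \sqrt{-303810 + \frac{\sqrt{- \frac{34 \left(-9 - 34\right)}{-3 - 34}}}{2}} = \sqrt{-303810 + \frac{\sqrt{\left(-34\right) \frac{1}{-37} \left(-43\right)}}{2}} = \sqrt{-303810 + \frac{\sqrt{\left(-34\right) \left(- \frac{1}{37}\right) \left(-43\right)}}{2}} = \sqrt{-303810 + \frac{\sqrt{- \frac{1462}{37}}}{2}} = \sqrt{-303810 + \frac{\frac{1}{37} i \sqrt{54094}}{2}} = \sqrt{-303810 + \frac{i \sqrt{54094}}{74}}$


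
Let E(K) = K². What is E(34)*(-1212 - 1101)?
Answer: -2673828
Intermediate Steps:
E(34)*(-1212 - 1101) = 34²*(-1212 - 1101) = 1156*(-2313) = -2673828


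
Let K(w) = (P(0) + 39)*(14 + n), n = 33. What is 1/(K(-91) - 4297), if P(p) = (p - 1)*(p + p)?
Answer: -1/2464 ≈ -0.00040584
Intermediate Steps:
P(p) = 2*p*(-1 + p) (P(p) = (-1 + p)*(2*p) = 2*p*(-1 + p))
K(w) = 1833 (K(w) = (2*0*(-1 + 0) + 39)*(14 + 33) = (2*0*(-1) + 39)*47 = (0 + 39)*47 = 39*47 = 1833)
1/(K(-91) - 4297) = 1/(1833 - 4297) = 1/(-2464) = -1/2464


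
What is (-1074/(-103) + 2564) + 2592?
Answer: 532142/103 ≈ 5166.4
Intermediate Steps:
(-1074/(-103) + 2564) + 2592 = (-1074*(-1/103) + 2564) + 2592 = (1074/103 + 2564) + 2592 = 265166/103 + 2592 = 532142/103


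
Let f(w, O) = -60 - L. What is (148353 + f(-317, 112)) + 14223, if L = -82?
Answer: 162598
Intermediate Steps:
f(w, O) = 22 (f(w, O) = -60 - 1*(-82) = -60 + 82 = 22)
(148353 + f(-317, 112)) + 14223 = (148353 + 22) + 14223 = 148375 + 14223 = 162598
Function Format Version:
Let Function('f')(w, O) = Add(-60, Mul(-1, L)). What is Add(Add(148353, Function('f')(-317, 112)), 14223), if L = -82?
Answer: 162598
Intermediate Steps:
Function('f')(w, O) = 22 (Function('f')(w, O) = Add(-60, Mul(-1, -82)) = Add(-60, 82) = 22)
Add(Add(148353, Function('f')(-317, 112)), 14223) = Add(Add(148353, 22), 14223) = Add(148375, 14223) = 162598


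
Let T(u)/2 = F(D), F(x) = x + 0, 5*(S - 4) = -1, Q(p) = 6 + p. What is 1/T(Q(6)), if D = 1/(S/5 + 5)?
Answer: 72/25 ≈ 2.8800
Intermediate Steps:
S = 19/5 (S = 4 + (1/5)*(-1) = 4 - 1/5 = 19/5 ≈ 3.8000)
D = 25/144 (D = 1/((19/5)/5 + 5) = 1/((19/5)*(1/5) + 5) = 1/(19/25 + 5) = 1/(144/25) = 25/144 ≈ 0.17361)
F(x) = x
T(u) = 25/72 (T(u) = 2*(25/144) = 25/72)
1/T(Q(6)) = 1/(25/72) = 72/25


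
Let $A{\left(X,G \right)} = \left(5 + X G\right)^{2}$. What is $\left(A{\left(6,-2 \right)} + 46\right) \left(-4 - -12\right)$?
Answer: $760$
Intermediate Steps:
$A{\left(X,G \right)} = \left(5 + G X\right)^{2}$
$\left(A{\left(6,-2 \right)} + 46\right) \left(-4 - -12\right) = \left(\left(5 - 12\right)^{2} + 46\right) \left(-4 - -12\right) = \left(\left(5 - 12\right)^{2} + 46\right) \left(-4 + 12\right) = \left(\left(-7\right)^{2} + 46\right) 8 = \left(49 + 46\right) 8 = 95 \cdot 8 = 760$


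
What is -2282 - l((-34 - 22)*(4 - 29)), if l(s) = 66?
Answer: -2348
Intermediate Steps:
-2282 - l((-34 - 22)*(4 - 29)) = -2282 - 1*66 = -2282 - 66 = -2348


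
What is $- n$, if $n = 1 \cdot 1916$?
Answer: $-1916$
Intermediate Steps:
$n = 1916$
$- n = \left(-1\right) 1916 = -1916$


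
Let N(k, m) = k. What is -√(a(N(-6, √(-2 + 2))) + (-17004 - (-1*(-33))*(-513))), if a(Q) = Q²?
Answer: -I*√39 ≈ -6.245*I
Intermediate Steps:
-√(a(N(-6, √(-2 + 2))) + (-17004 - (-1*(-33))*(-513))) = -√((-6)² + (-17004 - (-1*(-33))*(-513))) = -√(36 + (-17004 - 33*(-513))) = -√(36 + (-17004 - 1*(-16929))) = -√(36 + (-17004 + 16929)) = -√(36 - 75) = -√(-39) = -I*√39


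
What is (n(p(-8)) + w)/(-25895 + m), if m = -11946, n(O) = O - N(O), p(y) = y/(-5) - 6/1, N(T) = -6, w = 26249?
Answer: -131253/189205 ≈ -0.69371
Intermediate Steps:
p(y) = -6 - y/5 (p(y) = y*(-⅕) - 6*1 = -y/5 - 6 = -6 - y/5)
n(O) = 6 + O (n(O) = O - 1*(-6) = O + 6 = 6 + O)
(n(p(-8)) + w)/(-25895 + m) = ((6 + (-6 - ⅕*(-8))) + 26249)/(-25895 - 11946) = ((6 + (-6 + 8/5)) + 26249)/(-37841) = ((6 - 22/5) + 26249)*(-1/37841) = (8/5 + 26249)*(-1/37841) = (131253/5)*(-1/37841) = -131253/189205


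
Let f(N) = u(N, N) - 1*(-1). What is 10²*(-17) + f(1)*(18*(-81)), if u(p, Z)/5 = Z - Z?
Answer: -3158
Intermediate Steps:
u(p, Z) = 0 (u(p, Z) = 5*(Z - Z) = 5*0 = 0)
f(N) = 1 (f(N) = 0 - 1*(-1) = 0 + 1 = 1)
10²*(-17) + f(1)*(18*(-81)) = 10²*(-17) + 1*(18*(-81)) = 100*(-17) + 1*(-1458) = -1700 - 1458 = -3158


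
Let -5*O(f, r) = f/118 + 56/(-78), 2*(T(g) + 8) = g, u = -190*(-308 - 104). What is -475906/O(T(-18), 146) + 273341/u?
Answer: -857211653513053/310536760 ≈ -2.7604e+6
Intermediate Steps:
u = 78280 (u = -190*(-412) = 78280)
T(g) = -8 + g/2
O(f, r) = 28/195 - f/590 (O(f, r) = -(f/118 + 56/(-78))/5 = -(f*(1/118) + 56*(-1/78))/5 = -(f/118 - 28/39)/5 = -(-28/39 + f/118)/5 = 28/195 - f/590)
-475906/O(T(-18), 146) + 273341/u = -475906/(28/195 - (-8 + (½)*(-18))/590) + 273341/78280 = -475906/(28/195 - (-8 - 9)/590) + 273341*(1/78280) = -475906/(28/195 - 1/590*(-17)) + 273341/78280 = -475906/(28/195 + 17/590) + 273341/78280 = -475906/3967/23010 + 273341/78280 = -475906*23010/3967 + 273341/78280 = -10950597060/3967 + 273341/78280 = -857211653513053/310536760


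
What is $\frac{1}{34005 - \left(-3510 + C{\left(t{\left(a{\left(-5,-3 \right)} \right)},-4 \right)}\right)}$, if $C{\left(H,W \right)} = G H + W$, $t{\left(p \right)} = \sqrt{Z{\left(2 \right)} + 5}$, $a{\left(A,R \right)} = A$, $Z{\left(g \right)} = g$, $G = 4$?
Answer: $\frac{37519}{1407675249} + \frac{4 \sqrt{7}}{1407675249} \approx 2.6661 \cdot 10^{-5}$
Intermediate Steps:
$t{\left(p \right)} = \sqrt{7}$ ($t{\left(p \right)} = \sqrt{2 + 5} = \sqrt{7}$)
$C{\left(H,W \right)} = W + 4 H$ ($C{\left(H,W \right)} = 4 H + W = W + 4 H$)
$\frac{1}{34005 - \left(-3510 + C{\left(t{\left(a{\left(-5,-3 \right)} \right)},-4 \right)}\right)} = \frac{1}{34005 - \left(-3514 + 4 \sqrt{7}\right)} = \frac{1}{34005 + \left(3520 - \left(6 + 4 \sqrt{7}\right)\right)} = \frac{1}{34005 + \left(3514 - 4 \sqrt{7}\right)} = \frac{1}{37519 - 4 \sqrt{7}}$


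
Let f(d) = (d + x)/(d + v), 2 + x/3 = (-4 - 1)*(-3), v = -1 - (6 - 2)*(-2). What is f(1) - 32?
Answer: -27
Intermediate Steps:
v = 7 (v = -1 - 1*4*(-2) = -1 - 4*(-2) = -1 + 8 = 7)
x = 39 (x = -6 + 3*((-4 - 1)*(-3)) = -6 + 3*(-5*(-3)) = -6 + 3*15 = -6 + 45 = 39)
f(d) = (39 + d)/(7 + d) (f(d) = (d + 39)/(d + 7) = (39 + d)/(7 + d))
f(1) - 32 = (39 + 1)/(7 + 1) - 32 = 40/8 - 32 = (⅛)*40 - 32 = 5 - 32 = -27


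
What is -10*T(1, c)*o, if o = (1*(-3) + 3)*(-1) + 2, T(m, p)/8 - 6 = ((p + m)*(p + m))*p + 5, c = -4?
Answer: 4000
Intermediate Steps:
T(m, p) = 88 + 8*p*(m + p)² (T(m, p) = 48 + 8*(((p + m)*(p + m))*p + 5) = 48 + 8*(((m + p)*(m + p))*p + 5) = 48 + 8*((m + p)²*p + 5) = 48 + 8*(p*(m + p)² + 5) = 48 + 8*(5 + p*(m + p)²) = 48 + (40 + 8*p*(m + p)²) = 88 + 8*p*(m + p)²)
o = 2 (o = (-3 + 3)*(-1) + 2 = 0*(-1) + 2 = 0 + 2 = 2)
-10*T(1, c)*o = -10*(88 + 8*(-4)*(1 - 4)²)*2 = -10*(88 + 8*(-4)*(-3)²)*2 = -10*(88 + 8*(-4)*9)*2 = -10*(88 - 288)*2 = -(-2000)*2 = -10*(-400) = 4000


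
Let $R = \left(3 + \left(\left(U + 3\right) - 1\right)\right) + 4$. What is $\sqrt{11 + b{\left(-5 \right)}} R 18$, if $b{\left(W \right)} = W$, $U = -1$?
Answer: $144 \sqrt{6} \approx 352.73$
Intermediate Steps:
$R = 8$ ($R = \left(3 + \left(\left(-1 + 3\right) - 1\right)\right) + 4 = \left(3 + \left(2 - 1\right)\right) + 4 = \left(3 + 1\right) + 4 = 4 + 4 = 8$)
$\sqrt{11 + b{\left(-5 \right)}} R 18 = \sqrt{11 - 5} \cdot 8 \cdot 18 = \sqrt{6} \cdot 8 \cdot 18 = 8 \sqrt{6} \cdot 18 = 144 \sqrt{6}$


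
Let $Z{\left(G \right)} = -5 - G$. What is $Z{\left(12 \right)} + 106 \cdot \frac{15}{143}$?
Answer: $- \frac{841}{143} \approx -5.8811$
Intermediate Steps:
$Z{\left(12 \right)} + 106 \cdot \frac{15}{143} = \left(-5 - 12\right) + 106 \cdot \frac{15}{143} = \left(-5 - 12\right) + 106 \cdot 15 \cdot \frac{1}{143} = -17 + 106 \cdot \frac{15}{143} = -17 + \frac{1590}{143} = - \frac{841}{143}$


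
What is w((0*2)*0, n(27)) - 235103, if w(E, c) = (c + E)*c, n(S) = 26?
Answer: -234427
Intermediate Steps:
w(E, c) = c*(E + c) (w(E, c) = (E + c)*c = c*(E + c))
w((0*2)*0, n(27)) - 235103 = 26*((0*2)*0 + 26) - 235103 = 26*(0*0 + 26) - 235103 = 26*(0 + 26) - 235103 = 26*26 - 235103 = 676 - 235103 = -234427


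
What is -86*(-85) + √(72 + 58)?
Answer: 7310 + √130 ≈ 7321.4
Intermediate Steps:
-86*(-85) + √(72 + 58) = 7310 + √130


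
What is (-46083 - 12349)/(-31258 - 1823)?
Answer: 58432/33081 ≈ 1.7663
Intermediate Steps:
(-46083 - 12349)/(-31258 - 1823) = -58432/(-33081) = -58432*(-1/33081) = 58432/33081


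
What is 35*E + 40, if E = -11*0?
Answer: 40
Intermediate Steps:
E = 0
35*E + 40 = 35*0 + 40 = 0 + 40 = 40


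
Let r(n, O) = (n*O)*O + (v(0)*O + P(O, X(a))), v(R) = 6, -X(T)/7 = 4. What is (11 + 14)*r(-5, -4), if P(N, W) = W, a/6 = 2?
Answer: -3300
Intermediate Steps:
a = 12 (a = 6*2 = 12)
X(T) = -28 (X(T) = -7*4 = -28)
r(n, O) = -28 + 6*O + n*O² (r(n, O) = (n*O)*O + (6*O - 28) = (O*n)*O + (-28 + 6*O) = n*O² + (-28 + 6*O) = -28 + 6*O + n*O²)
(11 + 14)*r(-5, -4) = (11 + 14)*(-28 + 6*(-4) - 5*(-4)²) = 25*(-28 - 24 - 5*16) = 25*(-28 - 24 - 80) = 25*(-132) = -3300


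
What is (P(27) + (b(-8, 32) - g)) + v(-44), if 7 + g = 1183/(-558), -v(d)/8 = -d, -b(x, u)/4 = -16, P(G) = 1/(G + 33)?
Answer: -1556057/5580 ≈ -278.86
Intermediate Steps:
P(G) = 1/(33 + G)
b(x, u) = 64 (b(x, u) = -4*(-16) = 64)
v(d) = 8*d (v(d) = -(-8)*d = 8*d)
g = -5089/558 (g = -7 + 1183/(-558) = -7 + 1183*(-1/558) = -7 - 1183/558 = -5089/558 ≈ -9.1201)
(P(27) + (b(-8, 32) - g)) + v(-44) = (1/(33 + 27) + (64 - 1*(-5089/558))) + 8*(-44) = (1/60 + (64 + 5089/558)) - 352 = (1/60 + 40801/558) - 352 = 408103/5580 - 352 = -1556057/5580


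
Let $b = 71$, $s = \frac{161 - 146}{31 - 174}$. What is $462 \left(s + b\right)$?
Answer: $\frac{425796}{13} \approx 32754.0$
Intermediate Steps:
$s = - \frac{15}{143}$ ($s = \frac{15}{-143} = 15 \left(- \frac{1}{143}\right) = - \frac{15}{143} \approx -0.1049$)
$462 \left(s + b\right) = 462 \left(- \frac{15}{143} + 71\right) = 462 \cdot \frac{10138}{143} = \frac{425796}{13}$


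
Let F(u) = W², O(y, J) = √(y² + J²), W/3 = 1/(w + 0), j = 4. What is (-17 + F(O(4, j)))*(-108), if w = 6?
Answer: 1809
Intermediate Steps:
W = ½ (W = 3/(6 + 0) = 3/6 = 3*(⅙) = ½ ≈ 0.50000)
O(y, J) = √(J² + y²)
F(u) = ¼ (F(u) = (½)² = ¼)
(-17 + F(O(4, j)))*(-108) = (-17 + ¼)*(-108) = -67/4*(-108) = 1809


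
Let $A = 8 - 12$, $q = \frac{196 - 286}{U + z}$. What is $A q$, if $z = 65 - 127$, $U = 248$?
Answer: $\frac{60}{31} \approx 1.9355$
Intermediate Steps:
$z = -62$
$q = - \frac{15}{31}$ ($q = \frac{196 - 286}{248 - 62} = - \frac{90}{186} = \left(-90\right) \frac{1}{186} = - \frac{15}{31} \approx -0.48387$)
$A = -4$
$A q = \left(-4\right) \left(- \frac{15}{31}\right) = \frac{60}{31}$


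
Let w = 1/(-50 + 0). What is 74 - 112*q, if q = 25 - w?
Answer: -68206/25 ≈ -2728.2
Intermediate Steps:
w = -1/50 (w = 1/(-50) = -1/50 ≈ -0.020000)
q = 1251/50 (q = 25 - 1*(-1/50) = 25 + 1/50 = 1251/50 ≈ 25.020)
74 - 112*q = 74 - 112*1251/50 = 74 - 70056/25 = -68206/25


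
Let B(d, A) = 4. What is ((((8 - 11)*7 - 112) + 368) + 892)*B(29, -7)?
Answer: 4508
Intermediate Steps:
((((8 - 11)*7 - 112) + 368) + 892)*B(29, -7) = ((((8 - 11)*7 - 112) + 368) + 892)*4 = (((-3*7 - 112) + 368) + 892)*4 = (((-21 - 112) + 368) + 892)*4 = ((-133 + 368) + 892)*4 = (235 + 892)*4 = 1127*4 = 4508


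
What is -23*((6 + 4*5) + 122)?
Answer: -3404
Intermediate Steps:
-23*((6 + 4*5) + 122) = -23*((6 + 20) + 122) = -23*(26 + 122) = -23*148 = -3404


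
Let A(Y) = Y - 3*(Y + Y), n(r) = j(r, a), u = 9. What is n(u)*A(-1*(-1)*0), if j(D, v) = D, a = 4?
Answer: 0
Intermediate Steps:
n(r) = r
A(Y) = -5*Y (A(Y) = Y - 6*Y = -5*Y)
n(u)*A(-1*(-1)*0) = 9*(-5*(-1*(-1))*0) = 9*(-5*0) = 9*0 = 0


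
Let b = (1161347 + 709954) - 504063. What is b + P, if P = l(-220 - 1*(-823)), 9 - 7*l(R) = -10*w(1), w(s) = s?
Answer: 9570685/7 ≈ 1.3672e+6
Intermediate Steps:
l(R) = 19/7 (l(R) = 9/7 - (-10)/7 = 9/7 - 1/7*(-10) = 9/7 + 10/7 = 19/7)
P = 19/7 ≈ 2.7143
b = 1367238 (b = 1871301 - 504063 = 1367238)
b + P = 1367238 + 19/7 = 9570685/7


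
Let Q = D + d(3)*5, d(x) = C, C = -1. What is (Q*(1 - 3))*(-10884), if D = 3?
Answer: -43536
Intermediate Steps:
d(x) = -1
Q = -2 (Q = 3 - 1*5 = 3 - 5 = -2)
(Q*(1 - 3))*(-10884) = -2*(1 - 3)*(-10884) = -2*(-2)*(-10884) = 4*(-10884) = -43536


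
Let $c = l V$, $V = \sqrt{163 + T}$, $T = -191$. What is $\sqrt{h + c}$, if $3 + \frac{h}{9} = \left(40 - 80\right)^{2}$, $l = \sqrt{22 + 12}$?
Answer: $\sqrt{14373 + 2 i \sqrt{238}} \approx 119.89 + 0.1287 i$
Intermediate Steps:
$V = 2 i \sqrt{7}$ ($V = \sqrt{163 - 191} = \sqrt{-28} = 2 i \sqrt{7} \approx 5.2915 i$)
$l = \sqrt{34} \approx 5.8309$
$c = 2 i \sqrt{238}$ ($c = \sqrt{34} \cdot 2 i \sqrt{7} = 2 i \sqrt{238} \approx 30.854 i$)
$h = 14373$ ($h = -27 + 9 \left(40 - 80\right)^{2} = -27 + 9 \left(-40\right)^{2} = -27 + 9 \cdot 1600 = -27 + 14400 = 14373$)
$\sqrt{h + c} = \sqrt{14373 + 2 i \sqrt{238}}$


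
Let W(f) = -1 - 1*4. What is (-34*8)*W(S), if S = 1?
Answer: 1360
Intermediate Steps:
W(f) = -5 (W(f) = -1 - 4 = -5)
(-34*8)*W(S) = -34*8*(-5) = -272*(-5) = 1360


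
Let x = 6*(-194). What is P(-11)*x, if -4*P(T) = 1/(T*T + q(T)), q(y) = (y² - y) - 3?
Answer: 291/250 ≈ 1.1640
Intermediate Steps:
q(y) = -3 + y² - y
x = -1164
P(T) = -1/(4*(-3 - T + 2*T²)) (P(T) = -1/(4*(T*T + (-3 + T² - T))) = -1/(4*(T² + (-3 + T² - T))) = -1/(4*(-3 - T + 2*T²)))
P(-11)*x = -1164/(12 - 8*(-11)² + 4*(-11)) = -1164/(12 - 8*121 - 44) = -1164/(12 - 968 - 44) = -1164/(-1000) = -1/1000*(-1164) = 291/250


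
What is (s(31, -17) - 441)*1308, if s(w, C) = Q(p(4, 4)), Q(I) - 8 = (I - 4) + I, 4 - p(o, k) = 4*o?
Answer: -602988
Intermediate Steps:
p(o, k) = 4 - 4*o
Q(I) = 4 + 2*I (Q(I) = 8 + ((I - 4) + I) = 8 + ((-4 + I) + I) = 8 + (-4 + 2*I) = 4 + 2*I)
s(w, C) = -20 (s(w, C) = 4 + 2*(4 - 4*4) = 4 + 2*(4 - 16) = 4 + 2*(-12) = 4 - 24 = -20)
(s(31, -17) - 441)*1308 = (-20 - 441)*1308 = -461*1308 = -602988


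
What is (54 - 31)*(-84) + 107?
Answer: -1825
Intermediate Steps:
(54 - 31)*(-84) + 107 = 23*(-84) + 107 = -1932 + 107 = -1825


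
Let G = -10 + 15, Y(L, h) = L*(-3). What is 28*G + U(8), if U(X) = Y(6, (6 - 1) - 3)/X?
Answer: 551/4 ≈ 137.75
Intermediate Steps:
Y(L, h) = -3*L
U(X) = -18/X (U(X) = (-3*6)/X = -18/X)
G = 5
28*G + U(8) = 28*5 - 18/8 = 140 - 18*⅛ = 140 - 9/4 = 551/4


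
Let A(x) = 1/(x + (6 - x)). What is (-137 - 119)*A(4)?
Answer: -128/3 ≈ -42.667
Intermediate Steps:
A(x) = ⅙ (A(x) = 1/6 = ⅙)
(-137 - 119)*A(4) = (-137 - 119)*(⅙) = -256*⅙ = -128/3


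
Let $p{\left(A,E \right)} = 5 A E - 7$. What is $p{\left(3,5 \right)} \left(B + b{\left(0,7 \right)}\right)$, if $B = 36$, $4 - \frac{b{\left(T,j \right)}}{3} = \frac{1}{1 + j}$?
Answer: $\frac{6477}{2} \approx 3238.5$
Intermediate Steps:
$b{\left(T,j \right)} = 12 - \frac{3}{1 + j}$
$p{\left(A,E \right)} = -7 + 5 A E$ ($p{\left(A,E \right)} = 5 A E - 7 = -7 + 5 A E$)
$p{\left(3,5 \right)} \left(B + b{\left(0,7 \right)}\right) = \left(-7 + 5 \cdot 3 \cdot 5\right) \left(36 + \frac{3 \left(3 + 4 \cdot 7\right)}{1 + 7}\right) = \left(-7 + 75\right) \left(36 + \frac{3 \left(3 + 28\right)}{8}\right) = 68 \left(36 + 3 \cdot \frac{1}{8} \cdot 31\right) = 68 \left(36 + \frac{93}{8}\right) = 68 \cdot \frac{381}{8} = \frac{6477}{2}$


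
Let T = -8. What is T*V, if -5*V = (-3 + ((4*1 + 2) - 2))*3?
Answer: 24/5 ≈ 4.8000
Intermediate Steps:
V = -3/5 (V = -(-3 + ((4*1 + 2) - 2))*3/5 = -(-3 + ((4 + 2) - 2))*3/5 = -(-3 + (6 - 2))*3/5 = -(-3 + 4)*3/5 = -3/5 ≈ -0.60000)
T*V = -8*(-3/5) = 24/5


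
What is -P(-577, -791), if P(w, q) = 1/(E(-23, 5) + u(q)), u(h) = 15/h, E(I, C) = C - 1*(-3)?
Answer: -791/6313 ≈ -0.12530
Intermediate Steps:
E(I, C) = 3 + C (E(I, C) = C + 3 = 3 + C)
P(w, q) = 1/(8 + 15/q) (P(w, q) = 1/((3 + 5) + 15/q) = 1/(8 + 15/q))
-P(-577, -791) = -(-791)/(15 + 8*(-791)) = -(-791)/(15 - 6328) = -(-791)/(-6313) = -(-791)*(-1)/6313 = -1*791/6313 = -791/6313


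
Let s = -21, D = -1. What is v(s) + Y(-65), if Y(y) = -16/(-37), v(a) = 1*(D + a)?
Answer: -798/37 ≈ -21.568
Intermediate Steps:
v(a) = -1 + a (v(a) = 1*(-1 + a) = -1 + a)
Y(y) = 16/37 (Y(y) = -16*(-1/37) = 16/37)
v(s) + Y(-65) = (-1 - 21) + 16/37 = -22 + 16/37 = -798/37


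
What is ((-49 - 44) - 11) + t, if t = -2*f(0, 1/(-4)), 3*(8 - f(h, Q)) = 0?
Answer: -120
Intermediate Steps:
f(h, Q) = 8 (f(h, Q) = 8 - 1/3*0 = 8 + 0 = 8)
t = -16 (t = -2*8 = -16)
((-49 - 44) - 11) + t = ((-49 - 44) - 11) - 16 = (-93 - 11) - 16 = -104 - 16 = -120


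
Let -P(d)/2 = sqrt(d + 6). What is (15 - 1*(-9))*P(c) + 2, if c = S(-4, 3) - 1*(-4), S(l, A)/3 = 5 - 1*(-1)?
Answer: 2 - 96*sqrt(7) ≈ -251.99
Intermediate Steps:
S(l, A) = 18 (S(l, A) = 3*(5 - 1*(-1)) = 3*(5 + 1) = 3*6 = 18)
c = 22 (c = 18 - 1*(-4) = 18 + 4 = 22)
P(d) = -2*sqrt(6 + d) (P(d) = -2*sqrt(d + 6) = -2*sqrt(6 + d))
(15 - 1*(-9))*P(c) + 2 = (15 - 1*(-9))*(-2*sqrt(6 + 22)) + 2 = (15 + 9)*(-4*sqrt(7)) + 2 = 24*(-4*sqrt(7)) + 2 = -96*sqrt(7) + 2 = 2 - 96*sqrt(7)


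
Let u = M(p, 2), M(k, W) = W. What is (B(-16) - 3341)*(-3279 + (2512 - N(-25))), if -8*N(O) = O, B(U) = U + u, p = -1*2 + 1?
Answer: 20670155/8 ≈ 2.5838e+6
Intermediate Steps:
p = -1 (p = -2 + 1 = -1)
u = 2
B(U) = 2 + U (B(U) = U + 2 = 2 + U)
N(O) = -O/8
(B(-16) - 3341)*(-3279 + (2512 - N(-25))) = ((2 - 16) - 3341)*(-3279 + (2512 - (-1)*(-25)/8)) = (-14 - 3341)*(-3279 + (2512 - 1*25/8)) = -3355*(-3279 + (2512 - 25/8)) = -3355*(-3279 + 20071/8) = -3355*(-6161/8) = 20670155/8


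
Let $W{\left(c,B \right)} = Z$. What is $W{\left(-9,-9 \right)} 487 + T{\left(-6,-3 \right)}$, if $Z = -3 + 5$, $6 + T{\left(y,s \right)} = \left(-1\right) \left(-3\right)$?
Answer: $971$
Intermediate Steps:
$T{\left(y,s \right)} = -3$ ($T{\left(y,s \right)} = -6 - -3 = -6 + 3 = -3$)
$Z = 2$
$W{\left(c,B \right)} = 2$
$W{\left(-9,-9 \right)} 487 + T{\left(-6,-3 \right)} = 2 \cdot 487 - 3 = 974 - 3 = 971$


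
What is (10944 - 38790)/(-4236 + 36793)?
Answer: -3978/4651 ≈ -0.85530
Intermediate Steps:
(10944 - 38790)/(-4236 + 36793) = -27846/32557 = -27846*1/32557 = -3978/4651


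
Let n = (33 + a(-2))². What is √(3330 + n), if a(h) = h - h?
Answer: 3*√491 ≈ 66.476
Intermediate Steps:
a(h) = 0
n = 1089 (n = (33 + 0)² = 33² = 1089)
√(3330 + n) = √(3330 + 1089) = √4419 = 3*√491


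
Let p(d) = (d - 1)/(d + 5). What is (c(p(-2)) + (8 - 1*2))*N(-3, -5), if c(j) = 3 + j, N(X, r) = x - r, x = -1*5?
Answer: 0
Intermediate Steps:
p(d) = (-1 + d)/(5 + d)
x = -5
N(X, r) = -5 - r
(c(p(-2)) + (8 - 1*2))*N(-3, -5) = ((3 + (-1 - 2)/(5 - 2)) + (8 - 1*2))*(-5 - 1*(-5)) = ((3 - 3/3) + (8 - 2))*(-5 + 5) = ((3 + (1/3)*(-3)) + 6)*0 = ((3 - 1) + 6)*0 = (2 + 6)*0 = 8*0 = 0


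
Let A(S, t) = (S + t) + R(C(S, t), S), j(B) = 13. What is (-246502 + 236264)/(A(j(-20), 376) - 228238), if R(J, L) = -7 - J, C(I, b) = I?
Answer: 10238/227869 ≈ 0.044929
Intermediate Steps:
A(S, t) = -7 + t (A(S, t) = (S + t) + (-7 - S) = -7 + t)
(-246502 + 236264)/(A(j(-20), 376) - 228238) = (-246502 + 236264)/((-7 + 376) - 228238) = -10238/(369 - 228238) = -10238/(-227869) = -10238*(-1/227869) = 10238/227869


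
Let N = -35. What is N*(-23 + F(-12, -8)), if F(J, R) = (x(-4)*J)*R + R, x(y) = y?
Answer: 14525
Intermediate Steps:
F(J, R) = R - 4*J*R (F(J, R) = (-4*J)*R + R = -4*J*R + R = R - 4*J*R)
N*(-23 + F(-12, -8)) = -35*(-23 - 8*(1 - 4*(-12))) = -35*(-23 - 8*(1 + 48)) = -35*(-23 - 8*49) = -35*(-23 - 392) = -35*(-415) = 14525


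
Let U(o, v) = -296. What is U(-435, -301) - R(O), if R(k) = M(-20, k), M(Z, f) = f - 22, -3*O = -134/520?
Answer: -213787/780 ≈ -274.09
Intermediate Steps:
O = 67/780 (O = -(-134)/(3*520) = -⅓*(-67/260) = 67/780 ≈ 0.085897)
M(Z, f) = -22 + f
R(k) = -22 + k
U(-435, -301) - R(O) = -296 - (-22 + 67/780) = -296 - 1*(-17093/780) = -296 + 17093/780 = -213787/780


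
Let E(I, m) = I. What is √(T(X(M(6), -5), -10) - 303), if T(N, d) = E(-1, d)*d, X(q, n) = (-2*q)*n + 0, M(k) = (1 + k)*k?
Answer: I*√293 ≈ 17.117*I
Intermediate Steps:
M(k) = k*(1 + k)
X(q, n) = -2*n*q (X(q, n) = -2*n*q + 0 = -2*n*q)
T(N, d) = -d
√(T(X(M(6), -5), -10) - 303) = √(-1*(-10) - 303) = √(10 - 303) = √(-293) = I*√293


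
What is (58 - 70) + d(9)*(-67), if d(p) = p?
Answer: -615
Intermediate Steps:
(58 - 70) + d(9)*(-67) = (58 - 70) + 9*(-67) = -12 - 603 = -615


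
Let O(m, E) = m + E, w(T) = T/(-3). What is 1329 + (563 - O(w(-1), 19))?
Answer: 5618/3 ≈ 1872.7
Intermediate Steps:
w(T) = -T/3 (w(T) = T*(-1/3) = -T/3)
O(m, E) = E + m
1329 + (563 - O(w(-1), 19)) = 1329 + (563 - (19 - 1/3*(-1))) = 1329 + (563 - (19 + 1/3)) = 1329 + (563 - 1*58/3) = 1329 + (563 - 58/3) = 1329 + 1631/3 = 5618/3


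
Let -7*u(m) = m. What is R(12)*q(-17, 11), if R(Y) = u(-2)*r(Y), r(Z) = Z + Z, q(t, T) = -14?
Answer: -96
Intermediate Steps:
u(m) = -m/7
r(Z) = 2*Z
R(Y) = 4*Y/7 (R(Y) = (-⅐*(-2))*(2*Y) = 2*(2*Y)/7 = 4*Y/7)
R(12)*q(-17, 11) = ((4/7)*12)*(-14) = (48/7)*(-14) = -96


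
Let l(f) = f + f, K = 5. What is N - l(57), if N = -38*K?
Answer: -304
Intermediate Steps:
l(f) = 2*f
N = -190 (N = -38*5 = -190)
N - l(57) = -190 - 2*57 = -190 - 1*114 = -190 - 114 = -304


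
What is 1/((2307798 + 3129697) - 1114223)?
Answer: 1/4323272 ≈ 2.3131e-7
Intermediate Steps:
1/((2307798 + 3129697) - 1114223) = 1/(5437495 - 1114223) = 1/4323272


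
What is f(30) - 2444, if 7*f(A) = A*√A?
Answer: -2444 + 30*√30/7 ≈ -2420.5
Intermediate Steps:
f(A) = A^(3/2)/7 (f(A) = (A*√A)/7 = A^(3/2)/7)
f(30) - 2444 = 30^(3/2)/7 - 2444 = (30*√30)/7 - 2444 = 30*√30/7 - 2444 = -2444 + 30*√30/7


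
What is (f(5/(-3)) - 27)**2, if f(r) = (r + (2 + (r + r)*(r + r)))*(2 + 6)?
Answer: 337561/81 ≈ 4167.4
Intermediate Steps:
f(r) = 16 + 8*r + 32*r**2 (f(r) = (r + (2 + (2*r)*(2*r)))*8 = (r + (2 + 4*r**2))*8 = (2 + r + 4*r**2)*8 = 16 + 8*r + 32*r**2)
(f(5/(-3)) - 27)**2 = ((16 + 8*(5/(-3)) + 32*(5/(-3))**2) - 27)**2 = ((16 + 8*(5*(-1/3)) + 32*(5*(-1/3))**2) - 27)**2 = ((16 + 8*(-5/3) + 32*(-5/3)**2) - 27)**2 = ((16 - 40/3 + 32*(25/9)) - 27)**2 = ((16 - 40/3 + 800/9) - 27)**2 = (824/9 - 27)**2 = (581/9)**2 = 337561/81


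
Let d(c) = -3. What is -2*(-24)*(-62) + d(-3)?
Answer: -2979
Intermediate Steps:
-2*(-24)*(-62) + d(-3) = -2*(-24)*(-62) - 3 = 48*(-62) - 3 = -2976 - 3 = -2979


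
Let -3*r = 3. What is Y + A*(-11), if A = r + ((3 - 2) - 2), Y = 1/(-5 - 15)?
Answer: 439/20 ≈ 21.950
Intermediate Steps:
r = -1 (r = -1/3*3 = -1)
Y = -1/20 (Y = 1/(-20) = -1/20 ≈ -0.050000)
A = -2 (A = -1 + ((3 - 2) - 2) = -1 + (1 - 2) = -1 - 1 = -2)
Y + A*(-11) = -1/20 - 2*(-11) = -1/20 + 22 = 439/20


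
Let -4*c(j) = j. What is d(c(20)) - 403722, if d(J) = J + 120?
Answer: -403607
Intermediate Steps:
c(j) = -j/4
d(J) = 120 + J
d(c(20)) - 403722 = (120 - ¼*20) - 403722 = (120 - 5) - 403722 = 115 - 403722 = -403607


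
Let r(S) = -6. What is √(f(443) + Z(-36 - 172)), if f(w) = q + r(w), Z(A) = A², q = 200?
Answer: √43458 ≈ 208.47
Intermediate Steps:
f(w) = 194 (f(w) = 200 - 6 = 194)
√(f(443) + Z(-36 - 172)) = √(194 + (-36 - 172)²) = √(194 + (-208)²) = √(194 + 43264) = √43458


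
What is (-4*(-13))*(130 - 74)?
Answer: 2912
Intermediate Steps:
(-4*(-13))*(130 - 74) = 52*56 = 2912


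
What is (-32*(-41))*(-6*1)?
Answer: -7872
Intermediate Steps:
(-32*(-41))*(-6*1) = 1312*(-6) = -7872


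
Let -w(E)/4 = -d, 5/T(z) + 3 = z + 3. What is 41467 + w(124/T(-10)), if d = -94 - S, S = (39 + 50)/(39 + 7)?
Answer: 944915/23 ≈ 41083.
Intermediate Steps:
T(z) = 5/z (T(z) = 5/(-3 + (z + 3)) = 5/(-3 + (3 + z)) = 5/z)
S = 89/46 ≈ 1.9348
d = -4413/46 (d = -94 - 1*89/46 = -94 - 89/46 = -4413/46 ≈ -95.935)
w(E) = -8826/23 (w(E) = -(-4)*(-4413)/46 = -4*4413/46 = -8826/23)
41467 + w(124/T(-10)) = 41467 - 8826/23 = 944915/23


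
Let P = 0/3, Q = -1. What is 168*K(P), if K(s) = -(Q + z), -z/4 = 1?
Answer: 840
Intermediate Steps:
z = -4 (z = -4*1 = -4)
P = 0 (P = 0*(⅓) = 0)
K(s) = 5 (K(s) = -(-1 - 4) = -1*(-5) = 5)
168*K(P) = 168*5 = 840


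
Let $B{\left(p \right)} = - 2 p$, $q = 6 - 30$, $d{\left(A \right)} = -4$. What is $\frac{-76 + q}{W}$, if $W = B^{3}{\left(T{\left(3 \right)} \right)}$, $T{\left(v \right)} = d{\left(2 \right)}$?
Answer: $- \frac{25}{128} \approx -0.19531$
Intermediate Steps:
$T{\left(v \right)} = -4$
$q = -24$ ($q = 6 - 30 = -24$)
$W = 512$ ($W = \left(\left(-2\right) \left(-4\right)\right)^{3} = 8^{3} = 512$)
$\frac{-76 + q}{W} = \frac{-76 - 24}{512} = \frac{1}{512} \left(-100\right) = - \frac{25}{128}$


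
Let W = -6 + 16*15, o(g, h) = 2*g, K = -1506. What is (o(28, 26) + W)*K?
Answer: -436740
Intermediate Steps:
W = 234 (W = -6 + 240 = 234)
(o(28, 26) + W)*K = (2*28 + 234)*(-1506) = (56 + 234)*(-1506) = 290*(-1506) = -436740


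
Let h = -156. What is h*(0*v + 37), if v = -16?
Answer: -5772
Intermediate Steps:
h*(0*v + 37) = -156*(0*(-16) + 37) = -156*(0 + 37) = -156*37 = -5772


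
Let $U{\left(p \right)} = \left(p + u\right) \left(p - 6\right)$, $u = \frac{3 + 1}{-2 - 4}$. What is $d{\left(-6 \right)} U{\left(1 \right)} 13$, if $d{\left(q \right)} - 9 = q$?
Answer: $-65$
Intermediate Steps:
$d{\left(q \right)} = 9 + q$
$u = - \frac{2}{3}$ ($u = \frac{4}{-6} = 4 \left(- \frac{1}{6}\right) = - \frac{2}{3} \approx -0.66667$)
$U{\left(p \right)} = \left(-6 + p\right) \left(- \frac{2}{3} + p\right)$ ($U{\left(p \right)} = \left(p - \frac{2}{3}\right) \left(p - 6\right) = \left(- \frac{2}{3} + p\right) \left(-6 + p\right) = \left(-6 + p\right) \left(- \frac{2}{3} + p\right)$)
$d{\left(-6 \right)} U{\left(1 \right)} 13 = \left(9 - 6\right) \left(4 + 1^{2} - \frac{20}{3}\right) 13 = 3 \left(4 + 1 - \frac{20}{3}\right) 13 = 3 \left(- \frac{5}{3}\right) 13 = \left(-5\right) 13 = -65$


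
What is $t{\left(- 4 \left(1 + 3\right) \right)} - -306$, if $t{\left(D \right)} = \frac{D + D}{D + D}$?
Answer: $307$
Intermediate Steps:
$t{\left(D \right)} = 1$ ($t{\left(D \right)} = \frac{2 D}{2 D} = 2 D \frac{1}{2 D} = 1$)
$t{\left(- 4 \left(1 + 3\right) \right)} - -306 = 1 - -306 = 1 + 306 = 307$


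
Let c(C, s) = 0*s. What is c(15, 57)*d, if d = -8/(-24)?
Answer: 0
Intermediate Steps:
d = ⅓ (d = -8*(-1/24) = ⅓ ≈ 0.33333)
c(C, s) = 0
c(15, 57)*d = 0*(⅓) = 0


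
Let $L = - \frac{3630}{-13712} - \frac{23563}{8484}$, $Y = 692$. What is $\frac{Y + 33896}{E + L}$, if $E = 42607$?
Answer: $\frac{502964030688}{619536391265} \approx 0.81184$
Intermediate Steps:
$L = - \frac{36537367}{14541576}$ ($L = \left(-3630\right) \left(- \frac{1}{13712}\right) - \frac{23563}{8484} = \frac{1815}{6856} - \frac{23563}{8484} = - \frac{36537367}{14541576} \approx -2.5126$)
$\frac{Y + 33896}{E + L} = \frac{692 + 33896}{42607 - \frac{36537367}{14541576}} = \frac{34588}{\frac{619536391265}{14541576}} = 34588 \cdot \frac{14541576}{619536391265} = \frac{502964030688}{619536391265}$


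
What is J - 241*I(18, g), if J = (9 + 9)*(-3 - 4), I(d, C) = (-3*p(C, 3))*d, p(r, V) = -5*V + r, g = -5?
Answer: -260406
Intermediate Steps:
p(r, V) = r - 5*V
I(d, C) = d*(45 - 3*C) (I(d, C) = (-3*(C - 5*3))*d = (-3*(C - 15))*d = (-3*(-15 + C))*d = (45 - 3*C)*d = d*(45 - 3*C))
J = -126 (J = 18*(-7) = -126)
J - 241*I(18, g) = -126 - 723*18*(15 - 1*(-5)) = -126 - 723*18*(15 + 5) = -126 - 723*18*20 = -126 - 241*1080 = -126 - 260280 = -260406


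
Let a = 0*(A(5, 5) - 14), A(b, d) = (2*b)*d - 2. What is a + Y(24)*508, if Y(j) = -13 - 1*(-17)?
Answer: 2032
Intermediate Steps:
Y(j) = 4 (Y(j) = -13 + 17 = 4)
A(b, d) = -2 + 2*b*d (A(b, d) = 2*b*d - 2 = -2 + 2*b*d)
a = 0 (a = 0*((-2 + 2*5*5) - 14) = 0*((-2 + 50) - 14) = 0*(48 - 14) = 0*34 = 0)
a + Y(24)*508 = 0 + 4*508 = 0 + 2032 = 2032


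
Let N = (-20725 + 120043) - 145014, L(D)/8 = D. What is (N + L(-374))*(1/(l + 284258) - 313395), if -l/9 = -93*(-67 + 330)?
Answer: 7696257768961952/504389 ≈ 1.5259e+10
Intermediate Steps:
l = 220131 (l = -(-837)*(-67 + 330) = -(-837)*263 = -9*(-24459) = 220131)
L(D) = 8*D
N = -45696 (N = 99318 - 145014 = -45696)
(N + L(-374))*(1/(l + 284258) - 313395) = (-45696 + 8*(-374))*(1/(220131 + 284258) - 313395) = (-45696 - 2992)*(1/504389 - 313395) = -48688*(1/504389 - 313395) = -48688*(-158072990654/504389) = 7696257768961952/504389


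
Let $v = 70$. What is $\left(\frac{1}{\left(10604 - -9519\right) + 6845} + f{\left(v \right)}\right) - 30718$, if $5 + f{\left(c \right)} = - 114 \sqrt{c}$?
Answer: $- \frac{828537863}{26968} - 114 \sqrt{70} \approx -31677.0$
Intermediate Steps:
$f{\left(c \right)} = -5 - 114 \sqrt{c}$
$\left(\frac{1}{\left(10604 - -9519\right) + 6845} + f{\left(v \right)}\right) - 30718 = \left(\frac{1}{\left(10604 - -9519\right) + 6845} - \left(5 + 114 \sqrt{70}\right)\right) - 30718 = \left(\frac{1}{\left(10604 + 9519\right) + 6845} - \left(5 + 114 \sqrt{70}\right)\right) - 30718 = \left(\frac{1}{20123 + 6845} - \left(5 + 114 \sqrt{70}\right)\right) - 30718 = \left(\frac{1}{26968} - \left(5 + 114 \sqrt{70}\right)\right) - 30718 = \left(- \frac{134839}{26968} - 114 \sqrt{70}\right) - 30718 = - \frac{828537863}{26968} - 114 \sqrt{70}$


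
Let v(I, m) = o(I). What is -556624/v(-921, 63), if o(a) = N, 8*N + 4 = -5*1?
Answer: 4452992/9 ≈ 4.9478e+5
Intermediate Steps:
N = -9/8 (N = -1/2 + (-5*1)/8 = -1/2 + (1/8)*(-5) = -1/2 - 5/8 = -9/8 ≈ -1.1250)
o(a) = -9/8
v(I, m) = -9/8
-556624/v(-921, 63) = -556624/(-9/8) = -556624*(-8/9) = 4452992/9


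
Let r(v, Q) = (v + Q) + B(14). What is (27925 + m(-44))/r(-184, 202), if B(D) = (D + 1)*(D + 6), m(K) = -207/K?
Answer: 1228907/13992 ≈ 87.829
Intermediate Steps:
B(D) = (1 + D)*(6 + D)
r(v, Q) = 300 + Q + v (r(v, Q) = (v + Q) + (6 + 14² + 7*14) = (Q + v) + (6 + 196 + 98) = (Q + v) + 300 = 300 + Q + v)
(27925 + m(-44))/r(-184, 202) = (27925 - 207/(-44))/(300 + 202 - 184) = (27925 - 207*(-1/44))/318 = (27925 + 207/44)*(1/318) = (1228907/44)*(1/318) = 1228907/13992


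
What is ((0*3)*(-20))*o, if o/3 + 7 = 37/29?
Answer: 0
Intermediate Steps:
o = -498/29 (o = -21 + 3*(37/29) = -21 + 111/29 = -498/29 ≈ -17.172)
((0*3)*(-20))*o = ((0*3)*(-20))*(-498/29) = (0*(-20))*(-498/29) = 0*(-498/29) = 0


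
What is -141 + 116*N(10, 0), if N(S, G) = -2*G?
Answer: -141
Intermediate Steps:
-141 + 116*N(10, 0) = -141 + 116*(-2*0) = -141 + 116*0 = -141 + 0 = -141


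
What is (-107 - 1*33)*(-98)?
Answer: 13720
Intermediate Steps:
(-107 - 1*33)*(-98) = (-107 - 33)*(-98) = -140*(-98) = 13720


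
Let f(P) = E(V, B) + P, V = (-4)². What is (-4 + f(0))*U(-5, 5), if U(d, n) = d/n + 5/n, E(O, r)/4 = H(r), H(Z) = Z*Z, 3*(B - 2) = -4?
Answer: 0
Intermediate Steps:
B = ⅔ (B = 2 + (⅓)*(-4) = 2 - 4/3 = ⅔ ≈ 0.66667)
H(Z) = Z²
V = 16
E(O, r) = 4*r²
U(d, n) = 5/n + d/n
f(P) = 16/9 + P (f(P) = 4*(⅔)² + P = 4*(4/9) + P = 16/9 + P)
(-4 + f(0))*U(-5, 5) = (-4 + (16/9 + 0))*((5 - 5)/5) = (-4 + 16/9)*((⅕)*0) = -20/9*0 = 0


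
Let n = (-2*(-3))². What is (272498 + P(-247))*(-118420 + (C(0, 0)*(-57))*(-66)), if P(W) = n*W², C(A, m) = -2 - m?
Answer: -310933317968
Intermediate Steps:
n = 36 (n = 6² = 36)
P(W) = 36*W²
(272498 + P(-247))*(-118420 + (C(0, 0)*(-57))*(-66)) = (272498 + 36*(-247)²)*(-118420 + ((-2 - 1*0)*(-57))*(-66)) = (272498 + 36*61009)*(-118420 + ((-2 + 0)*(-57))*(-66)) = (272498 + 2196324)*(-118420 - 2*(-57)*(-66)) = 2468822*(-118420 + 114*(-66)) = 2468822*(-118420 - 7524) = 2468822*(-125944) = -310933317968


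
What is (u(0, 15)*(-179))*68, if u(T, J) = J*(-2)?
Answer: 365160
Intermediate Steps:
u(T, J) = -2*J
(u(0, 15)*(-179))*68 = (-2*15*(-179))*68 = -30*(-179)*68 = 5370*68 = 365160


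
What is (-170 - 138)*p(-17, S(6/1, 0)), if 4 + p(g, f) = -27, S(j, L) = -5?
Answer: 9548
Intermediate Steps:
p(g, f) = -31 (p(g, f) = -4 - 27 = -31)
(-170 - 138)*p(-17, S(6/1, 0)) = (-170 - 138)*(-31) = -308*(-31) = 9548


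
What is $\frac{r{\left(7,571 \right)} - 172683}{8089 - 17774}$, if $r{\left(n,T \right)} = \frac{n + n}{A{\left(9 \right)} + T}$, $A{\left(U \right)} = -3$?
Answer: $\frac{9808393}{550108} \approx 17.83$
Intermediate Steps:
$r{\left(n,T \right)} = \frac{2 n}{-3 + T}$ ($r{\left(n,T \right)} = \frac{n + n}{-3 + T} = \frac{2 n}{-3 + T}$)
$\frac{r{\left(7,571 \right)} - 172683}{8089 - 17774} = \frac{2 \cdot 7 \frac{1}{-3 + 571} - 172683}{8089 - 17774} = \frac{2 \cdot 7 \cdot \frac{1}{568} - 172683}{-9685} = \left(2 \cdot 7 \cdot \frac{1}{568} - 172683\right) \left(- \frac{1}{9685}\right) = \left(\frac{7}{284} - 172683\right) \left(- \frac{1}{9685}\right) = \left(- \frac{49041965}{284}\right) \left(- \frac{1}{9685}\right) = \frac{9808393}{550108}$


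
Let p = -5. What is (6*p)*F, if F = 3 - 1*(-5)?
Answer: -240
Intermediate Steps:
F = 8 (F = 3 + 5 = 8)
(6*p)*F = (6*(-5))*8 = -30*8 = -240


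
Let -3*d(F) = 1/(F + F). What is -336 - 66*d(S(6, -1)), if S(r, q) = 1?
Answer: -325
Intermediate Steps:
d(F) = -1/(6*F) (d(F) = -1/(3*(F + F)) = -1/(2*F)/3 = -1/(6*F))
-336 - 66*d(S(6, -1)) = -336 - (-11)/1 = -336 - (-11) = -336 - 66*(-⅙) = -336 + 11 = -325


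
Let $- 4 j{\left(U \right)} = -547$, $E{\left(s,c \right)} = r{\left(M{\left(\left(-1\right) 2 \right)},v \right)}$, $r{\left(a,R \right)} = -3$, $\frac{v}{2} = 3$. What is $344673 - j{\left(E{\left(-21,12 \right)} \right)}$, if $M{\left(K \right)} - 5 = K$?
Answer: $\frac{1378145}{4} \approx 3.4454 \cdot 10^{5}$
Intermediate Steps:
$M{\left(K \right)} = 5 + K$
$v = 6$ ($v = 2 \cdot 3 = 6$)
$E{\left(s,c \right)} = -3$
$j{\left(U \right)} = \frac{547}{4}$ ($j{\left(U \right)} = \left(- \frac{1}{4}\right) \left(-547\right) = \frac{547}{4}$)
$344673 - j{\left(E{\left(-21,12 \right)} \right)} = 344673 - \frac{547}{4} = \frac{1378145}{4}$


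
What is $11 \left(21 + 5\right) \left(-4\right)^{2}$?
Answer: $4576$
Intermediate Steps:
$11 \left(21 + 5\right) \left(-4\right)^{2} = 11 \cdot 26 \cdot 16 = 286 \cdot 16 = 4576$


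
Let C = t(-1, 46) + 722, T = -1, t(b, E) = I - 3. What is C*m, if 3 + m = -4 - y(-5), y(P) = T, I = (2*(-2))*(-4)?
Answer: -4410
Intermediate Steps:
I = 16 (I = -4*(-4) = 16)
t(b, E) = 13 (t(b, E) = 16 - 3 = 13)
y(P) = -1
m = -6 (m = -3 + (-4 - 1*(-1)) = -3 + (-4 + 1) = -3 - 3 = -6)
C = 735 (C = 13 + 722 = 735)
C*m = 735*(-6) = -4410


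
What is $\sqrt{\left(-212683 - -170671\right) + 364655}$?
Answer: $\sqrt{322643} \approx 568.02$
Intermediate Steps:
$\sqrt{\left(-212683 - -170671\right) + 364655} = \sqrt{\left(-212683 + 170671\right) + 364655} = \sqrt{-42012 + 364655} = \sqrt{322643}$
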